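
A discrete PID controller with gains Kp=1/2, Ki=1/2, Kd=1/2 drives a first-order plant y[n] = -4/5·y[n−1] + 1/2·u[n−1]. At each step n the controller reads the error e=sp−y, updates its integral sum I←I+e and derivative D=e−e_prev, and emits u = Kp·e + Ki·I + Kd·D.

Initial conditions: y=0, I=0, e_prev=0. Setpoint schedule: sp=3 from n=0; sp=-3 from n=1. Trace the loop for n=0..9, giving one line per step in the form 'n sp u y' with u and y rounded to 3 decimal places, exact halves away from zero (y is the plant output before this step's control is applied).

0 3 4.500 0.000
1 -3 -7.875 2.250
2 -3 5.606 -5.738
3 -3 -16.715 7.393
4 -3 17.152 -14.272
5 -3 -39.443 19.993
6 -3 49.757 -35.716
7 -3 -95.490 53.451
8 -3 136.804 -90.506
9 -3 -238.391 140.807

(exact arithmetic carried between steps; '≈' marks a value shown rounded to 6 d.p. or computed from one; I and e_prev carry over from the previous line; the table rounds u and y to 3 d.p., halves away from zero)
n=0: y=0, sp=3, e=sp−y=3; I=3, D=e−e_prev=3; u=1/2·3+1/2·3+1/2·3=4.5; next y=-4/5·0+1/2·4.5=2.25
n=1: y=2.25, sp=-3, e=sp−y=-5.25; I=-2.25, D=e−e_prev=-8.25; u=1/2·(-5.25)+1/2·(-2.25)+1/2·(-8.25)=-7.875; next y=-4/5·2.25+1/2·(-7.875)=-5.7375
n=2: y=-5.7375, sp=-3, e=sp−y=2.7375; I=0.4875, D=e−e_prev=7.9875; u=1/2·2.7375+1/2·0.4875+1/2·7.9875=5.60625; next y=-4/5·(-5.7375)+1/2·5.60625=7.393125
n=3: y=7.393125, sp=-3, e=sp−y=-10.393125; I=-9.905625, D=e−e_prev=-13.130625; u=1/2·(-10.393125)+1/2·(-9.905625)+1/2·(-13.130625)≈-16.714688; next y=-4/5·7.393125+1/2·(-16.714688)≈-14.271844
n=4: y≈-14.271844, sp=-3, e=sp−y≈11.271844; I≈1.366219, D=e−e_prev≈21.664969; u=1/2·11.271844+1/2·1.366219+1/2·21.664969≈17.151516; next y=-4/5·(-14.271844)+1/2·17.151516≈19.993233
n=5: y≈19.993233, sp=-3, e=sp−y≈-22.993233; I≈-21.627014, D=e−e_prev≈-34.265077; u=1/2·(-22.993233)+1/2·(-21.627014)+1/2·(-34.265077)≈-39.442662; next y=-4/5·19.993233+1/2·(-39.442662)≈-35.715917
n=6: y≈-35.715917, sp=-3, e=sp−y≈32.715917; I≈11.088903, D=e−e_prev≈55.709150; u=1/2·32.715917+1/2·11.088903+1/2·55.709150≈49.756985; next y=-4/5·(-35.715917)+1/2·49.756985≈53.451226
n=7: y≈53.451226, sp=-3, e=sp−y≈-56.451226; I≈-45.362323, D=e−e_prev≈-89.167143; u=1/2·(-56.451226)+1/2·(-45.362323)+1/2·(-89.167143)≈-95.490346; next y=-4/5·53.451226+1/2·(-95.490346)≈-90.506154
n=8: y≈-90.506154, sp=-3, e=sp−y≈87.506154; I≈42.143831, D=e−e_prev≈143.957380; u=1/2·87.506154+1/2·42.143831+1/2·143.957380≈136.803683; next y=-4/5·(-90.506154)+1/2·136.803683≈140.806765
n=9: y≈140.806765, sp=-3, e=sp−y≈-143.806765; I≈-101.662934, D=e−e_prev≈-231.312919; u=1/2·(-143.806765)+1/2·(-101.662934)+1/2·(-231.312919)≈-238.391309; next y=-4/5·140.806765+1/2·(-238.391309)≈-231.841066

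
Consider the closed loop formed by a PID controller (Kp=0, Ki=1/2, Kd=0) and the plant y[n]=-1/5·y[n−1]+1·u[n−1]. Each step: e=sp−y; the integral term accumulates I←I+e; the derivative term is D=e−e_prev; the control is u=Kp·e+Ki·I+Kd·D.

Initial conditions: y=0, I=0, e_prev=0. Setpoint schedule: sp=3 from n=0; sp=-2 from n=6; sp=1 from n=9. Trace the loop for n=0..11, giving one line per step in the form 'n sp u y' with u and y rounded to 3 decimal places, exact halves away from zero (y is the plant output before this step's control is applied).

(exact arithmetic carried between steps; '≈' marks a value shown rounded to 6 d.p. or computed from one; I and e_prev carry over from the previous line; the table rounds u and y to 3 d.p., halves away from zero)
n=0: y=0, sp=3, e=sp−y=3; I=3, D=e−e_prev=3; u=0·3+1/2·3+0·3=1.5; next y=-1/5·0+1·1.5=1.5
n=1: y=1.5, sp=3, e=sp−y=1.5; I=4.5, D=e−e_prev=-1.5; u=0·1.5+1/2·4.5+0·(-1.5)=2.25; next y=-1/5·1.5+1·2.25=1.95
n=2: y=1.95, sp=3, e=sp−y=1.05; I=5.55, D=e−e_prev=-0.45; u=0·1.05+1/2·5.55+0·(-0.45)=2.775; next y=-1/5·1.95+1·2.775=2.385
n=3: y=2.385, sp=3, e=sp−y=0.615; I=6.165, D=e−e_prev=-0.435; u=0·0.615+1/2·6.165+0·(-0.435)=3.0825; next y=-1/5·2.385+1·3.0825=2.6055
n=4: y=2.6055, sp=3, e=sp−y=0.3945; I=6.5595, D=e−e_prev=-0.2205; u=0·0.3945+1/2·6.5595+0·(-0.2205)=3.27975; next y=-1/5·2.6055+1·3.27975=2.75865
n=5: y=2.75865, sp=3, e=sp−y=0.24135; I=6.80085, D=e−e_prev=-0.15315; u=0·0.24135+1/2·6.80085+0·(-0.15315)=3.400425; next y=-1/5·2.75865+1·3.400425=2.848695
n=6: y=2.848695, sp=-2, e=sp−y=-4.848695; I=1.952155, D=e−e_prev=-5.090045; u=0·(-4.848695)+1/2·1.952155+0·(-5.090045)≈0.976078; next y=-1/5·2.848695+1·0.976078≈0.406339
n=7: y≈0.406339, sp=-2, e=sp−y≈-2.406339; I≈-0.454184, D=e−e_prev≈2.442357; u=0·(-2.406339)+1/2·(-0.454184)+0·2.442357≈-0.227092; next y=-1/5·0.406339+1·(-0.227092)≈-0.308359
n=8: y≈-0.308359, sp=-2, e=sp−y≈-1.691641; I≈-2.145824, D=e−e_prev≈0.714698; u=0·(-1.691641)+1/2·(-2.145824)+0·0.714698≈-1.072912; next y=-1/5·(-0.308359)+1·(-1.072912)≈-1.011240
n=9: y≈-1.011240, sp=1, e=sp−y≈2.011240; I≈-0.134584, D=e−e_prev≈3.702881; u=0·2.011240+1/2·(-0.134584)+0·3.702881≈-0.067292; next y=-1/5·(-1.011240)+1·(-0.067292)≈0.134956
n=10: y≈0.134956, sp=1, e=sp−y≈0.865044; I≈0.730460, D=e−e_prev≈-1.146196; u=0·0.865044+1/2·0.730460+0·(-1.146196)≈0.365230; next y=-1/5·0.134956+1·0.365230≈0.338239
n=11: y≈0.338239, sp=1, e=sp−y≈0.661761; I≈1.392221, D=e−e_prev≈-0.203283; u=0·0.661761+1/2·1.392221+0·(-0.203283)≈0.696111; next y=-1/5·0.338239+1·0.696111≈0.628463

0 3 1.500 0.000
1 3 2.250 1.500
2 3 2.775 1.950
3 3 3.083 2.385
4 3 3.280 2.606
5 3 3.400 2.759
6 -2 0.976 2.849
7 -2 -0.227 0.406
8 -2 -1.073 -0.308
9 1 -0.067 -1.011
10 1 0.365 0.135
11 1 0.696 0.338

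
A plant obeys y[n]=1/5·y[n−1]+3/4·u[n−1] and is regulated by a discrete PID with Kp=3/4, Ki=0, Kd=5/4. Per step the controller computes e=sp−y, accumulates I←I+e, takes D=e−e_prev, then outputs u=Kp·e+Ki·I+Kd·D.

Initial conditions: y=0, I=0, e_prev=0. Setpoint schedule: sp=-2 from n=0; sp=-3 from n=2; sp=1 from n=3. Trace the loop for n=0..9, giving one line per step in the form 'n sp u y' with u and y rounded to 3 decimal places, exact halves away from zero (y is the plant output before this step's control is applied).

0 -2 -4.000 0.000
1 -2 4.500 -3.000
2 -3 -12.800 2.775
3 1 27.309 -9.045
4 1 -47.901 18.673
5 1 88.474 -32.192
6 1 -159.323 59.917
7 1 290.665 -107.509
8 1 -526.630 196.497
9 1 957.717 -355.673

(exact arithmetic carried between steps; '≈' marks a value shown rounded to 6 d.p. or computed from one; I and e_prev carry over from the previous line; the table rounds u and y to 3 d.p., halves away from zero)
n=0: y=0, sp=-2, e=sp−y=-2; I=-2, D=e−e_prev=-2; u=3/4·(-2)+0·(-2)+5/4·(-2)=-4; next y=1/5·0+3/4·(-4)=-3
n=1: y=-3, sp=-2, e=sp−y=1; I=-1, D=e−e_prev=3; u=3/4·1+0·(-1)+5/4·3=4.5; next y=1/5·(-3)+3/4·4.5=2.775
n=2: y=2.775, sp=-3, e=sp−y=-5.775; I=-6.775, D=e−e_prev=-6.775; u=3/4·(-5.775)+0·(-6.775)+5/4·(-6.775)=-12.8; next y=1/5·2.775+3/4·(-12.8)=-9.045
n=3: y=-9.045, sp=1, e=sp−y=10.045; I=3.27, D=e−e_prev=15.82; u=3/4·10.045+0·3.27+5/4·15.82=27.30875; next y=1/5·(-9.045)+3/4·27.30875≈18.672563
n=4: y≈18.672563, sp=1, e=sp−y≈-17.672563; I≈-14.402563, D=e−e_prev≈-27.717563; u=3/4·(-17.672563)+0·(-14.402563)+5/4·(-27.717563)≈-47.901375; next y=1/5·18.672563+3/4·(-47.901375)≈-32.191519
n=5: y≈-32.191519, sp=1, e=sp−y≈33.191519; I≈18.788956, D=e−e_prev≈50.864081; u=3/4·33.191519+0·18.788956+5/4·50.864081≈88.473741; next y=1/5·(-32.191519)+3/4·88.473741≈59.917002
n=6: y≈59.917002, sp=1, e=sp−y≈-58.917002; I≈-40.128045, D=e−e_prev≈-92.108520; u=3/4·(-58.917002)+0·(-40.128045)+5/4·(-92.108520)≈-159.323402; next y=1/5·59.917002+3/4·(-159.323402)≈-107.509151
n=7: y≈-107.509151, sp=1, e=sp−y≈108.509151; I≈68.381106, D=e−e_prev≈167.426153; u=3/4·108.509151+0·68.381106+5/4·167.426153≈290.664554; next y=1/5·(-107.509151)+3/4·290.664554≈196.496585
n=8: y≈196.496585, sp=1, e=sp−y≈-195.496585; I≈-127.115480, D=e−e_prev≈-304.005737; u=3/4·(-195.496585)+0·(-127.115480)+5/4·(-304.005737)≈-526.629610; next y=1/5·196.496585+3/4·(-526.629610)≈-355.672890
n=9: y≈-355.672890, sp=1, e=sp−y≈356.672890; I≈229.557410, D=e−e_prev≈552.169476; u=3/4·356.672890+0·229.557410+5/4·552.169476≈957.716512; next y=1/5·(-355.672890)+3/4·957.716512≈647.152806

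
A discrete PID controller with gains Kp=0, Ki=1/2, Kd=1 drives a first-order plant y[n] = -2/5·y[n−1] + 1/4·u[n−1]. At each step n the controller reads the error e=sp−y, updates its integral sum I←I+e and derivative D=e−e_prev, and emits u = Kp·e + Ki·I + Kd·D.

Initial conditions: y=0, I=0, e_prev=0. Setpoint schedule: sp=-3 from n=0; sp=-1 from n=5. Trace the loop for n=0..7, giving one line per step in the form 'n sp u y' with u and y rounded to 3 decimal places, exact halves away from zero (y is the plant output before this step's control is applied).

(exact arithmetic carried between steps; '≈' marks a value shown rounded to 6 d.p. or computed from one; I and e_prev carry over from the previous line; the table rounds u and y to 3 d.p., halves away from zero)
n=0: y=0, sp=-3, e=sp−y=-3; I=-3, D=e−e_prev=-3; u=0·(-3)+1/2·(-3)+1·(-3)=-4.5; next y=-2/5·0+1/4·(-4.5)=-1.125
n=1: y=-1.125, sp=-3, e=sp−y=-1.875; I=-4.875, D=e−e_prev=1.125; u=0·(-1.875)+1/2·(-4.875)+1·1.125=-1.3125; next y=-2/5·(-1.125)+1/4·(-1.3125)=0.121875
n=2: y=0.121875, sp=-3, e=sp−y=-3.121875; I=-7.996875, D=e−e_prev=-1.246875; u=0·(-3.121875)+1/2·(-7.996875)+1·(-1.246875)≈-5.245313; next y=-2/5·0.121875+1/4·(-5.245313)≈-1.360078
n=3: y≈-1.360078, sp=-3, e=sp−y≈-1.639922; I≈-9.636797, D=e−e_prev≈1.481953; u=0·(-1.639922)+1/2·(-9.636797)+1·1.481953≈-3.336445; next y=-2/5·(-1.360078)+1/4·(-3.336445)≈-0.290080
n=4: y≈-0.290080, sp=-3, e=sp−y≈-2.709920; I≈-12.346717, D=e−e_prev≈-1.069998; u=0·(-2.709920)+1/2·(-12.346717)+1·(-1.069998)≈-7.243356; next y=-2/5·(-0.290080)+1/4·(-7.243356)≈-1.694807
n=5: y≈-1.694807, sp=-1, e=sp−y≈0.694807; I≈-11.651910, D=e−e_prev≈3.404727; u=0·0.694807+1/2·(-11.651910)+1·3.404727≈-2.421228; next y=-2/5·(-1.694807)+1/4·(-2.421228)≈0.072616
n=6: y≈0.072616, sp=-1, e=sp−y≈-1.072616; I≈-12.724526, D=e−e_prev≈-1.767423; u=0·(-1.072616)+1/2·(-12.724526)+1·(-1.767423)≈-8.129686; next y=-2/5·0.072616+1/4·(-8.129686)≈-2.061468
n=7: y≈-2.061468, sp=-1, e=sp−y≈1.061468; I≈-11.663058, D=e−e_prev≈2.134084; u=0·1.061468+1/2·(-11.663058)+1·2.134084≈-3.697445; next y=-2/5·(-2.061468)+1/4·(-3.697445)≈-0.099774

0 -3 -4.500 0.000
1 -3 -1.313 -1.125
2 -3 -5.245 0.122
3 -3 -3.336 -1.360
4 -3 -7.243 -0.290
5 -1 -2.421 -1.695
6 -1 -8.130 0.073
7 -1 -3.697 -2.061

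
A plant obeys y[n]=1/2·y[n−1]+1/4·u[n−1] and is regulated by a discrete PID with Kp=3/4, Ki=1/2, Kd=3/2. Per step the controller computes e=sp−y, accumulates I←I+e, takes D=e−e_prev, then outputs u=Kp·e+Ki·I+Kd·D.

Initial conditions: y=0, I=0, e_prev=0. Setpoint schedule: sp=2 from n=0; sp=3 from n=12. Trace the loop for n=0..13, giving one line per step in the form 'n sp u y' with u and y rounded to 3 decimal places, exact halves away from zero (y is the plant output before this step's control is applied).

(exact arithmetic carried between steps; '≈' marks a value shown rounded to 6 d.p. or computed from one; I and e_prev carry over from the previous line; the table rounds u and y to 3 d.p., halves away from zero)
n=0: y=0, sp=2, e=sp−y=2; I=2, D=e−e_prev=2; u=3/4·2+1/2·2+3/2·2=5.5; next y=1/2·0+1/4·5.5=1.375
n=1: y=1.375, sp=2, e=sp−y=0.625; I=2.625, D=e−e_prev=-1.375; u=3/4·0.625+1/2·2.625+3/2·(-1.375)=-0.28125; next y=1/2·1.375+1/4·(-0.28125)≈0.617188
n=2: y≈0.617188, sp=2, e=sp−y≈1.382813; I≈4.007813, D=e−e_prev≈0.757813; u=3/4·1.382813+1/2·4.007813+3/2·0.757813≈4.177734; next y=1/2·0.617188+1/4·4.177734≈1.353027
n=3: y≈1.353027, sp=2, e=sp−y≈0.646973; I≈4.654785, D=e−e_prev≈-0.735840; u=3/4·0.646973+1/2·4.654785+3/2·(-0.735840)≈1.708862; next y=1/2·1.353027+1/4·1.708862≈1.103729
n=4: y≈1.103729, sp=2, e=sp−y≈0.896271; I≈5.551056, D=e−e_prev≈0.249298; u=3/4·0.896271+1/2·5.551056+3/2·0.249298≈3.821678; next y=1/2·1.103729+1/4·3.821678≈1.507284
n=5: y≈1.507284, sp=2, e=sp−y≈0.492716; I≈6.043772, D=e−e_prev≈-0.403555; u=3/4·0.492716+1/2·6.043772+3/2·(-0.403555)≈2.786090; next y=1/2·1.507284+1/4·2.786090≈1.450165
n=6: y≈1.450165, sp=2, e=sp−y≈0.549835; I≈6.593607, D=e−e_prev≈0.057119; u=3/4·0.549835+1/2·6.593607+3/2·0.057119≈3.794859; next y=1/2·1.450165+1/4·3.794859≈1.673797
n=7: y≈1.673797, sp=2, e=sp−y≈0.326203; I≈6.919810, D=e−e_prev≈-0.223632; u=3/4·0.326203+1/2·6.919810+3/2·(-0.223632)≈3.369108; next y=1/2·1.673797+1/4·3.369108≈1.679176
n=8: y≈1.679176, sp=2, e=sp−y≈0.320824; I≈7.240634, D=e−e_prev≈-0.005379; u=3/4·0.320824+1/2·7.240634+3/2·(-0.005379)≈3.852868; next y=1/2·1.679176+1/4·3.852868≈1.802805
n=9: y≈1.802805, sp=2, e=sp−y≈0.197195; I≈7.437830, D=e−e_prev≈-0.123629; u=3/4·0.197195+1/2·7.437830+3/2·(-0.123629)≈3.681368; next y=1/2·1.802805+1/4·3.681368≈1.821744
n=10: y≈1.821744, sp=2, e=sp−y≈0.178256; I≈7.616085, D=e−e_prev≈-0.018940; u=3/4·0.178256+1/2·7.616085+3/2·(-0.018940)≈3.913325; next y=1/2·1.821744+1/4·3.913325≈1.889203
n=11: y≈1.889203, sp=2, e=sp−y≈0.110797; I≈7.726882, D=e−e_prev≈-0.067459; u=3/4·0.110797+1/2·7.726882+3/2·(-0.067459)≈3.845350; next y=1/2·1.889203+1/4·3.845350≈1.905939
n=12: y≈1.905939, sp=3, e=sp−y≈1.094061; I≈8.820943, D=e−e_prev≈0.983264; u=3/4·1.094061+1/2·8.820943+3/2·0.983264≈6.705913; next y=1/2·1.905939+1/4·6.705913≈2.629448
n=13: y≈2.629448, sp=3, e=sp−y≈0.370552; I≈9.191495, D=e−e_prev≈-0.723509; u=3/4·0.370552+1/2·9.191495+3/2·(-0.723509)≈3.788398; next y=1/2·2.629448+1/4·3.788398≈2.261824

0 2 5.500 0.000
1 2 -0.281 1.375
2 2 4.178 0.617
3 2 1.709 1.353
4 2 3.822 1.104
5 2 2.786 1.507
6 2 3.795 1.450
7 2 3.369 1.674
8 2 3.853 1.679
9 2 3.681 1.803
10 2 3.913 1.822
11 2 3.845 1.889
12 3 6.706 1.906
13 3 3.788 2.629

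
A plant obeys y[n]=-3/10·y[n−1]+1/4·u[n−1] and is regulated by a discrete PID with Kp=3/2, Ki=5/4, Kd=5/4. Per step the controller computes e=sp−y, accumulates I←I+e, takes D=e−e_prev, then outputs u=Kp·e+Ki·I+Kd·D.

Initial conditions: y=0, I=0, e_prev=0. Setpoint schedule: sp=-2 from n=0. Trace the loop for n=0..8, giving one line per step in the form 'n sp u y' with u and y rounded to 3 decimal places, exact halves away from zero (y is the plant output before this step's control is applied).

(exact arithmetic carried between steps; '≈' marks a value shown rounded to 6 d.p. or computed from one; I and e_prev carry over from the previous line; the table rounds u and y to 3 d.p., halves away from zero)
n=0: y=0, sp=-2, e=sp−y=-2; I=-2, D=e−e_prev=-2; u=3/2·(-2)+5/4·(-2)+5/4·(-2)=-8; next y=-3/10·0+1/4·(-8)=-2
n=1: y=-2, sp=-2, e=sp−y=0; I=-2, D=e−e_prev=2; u=3/2·0+5/4·(-2)+5/4·2=0; next y=-3/10·(-2)+1/4·0=0.6
n=2: y=0.6, sp=-2, e=sp−y=-2.6; I=-4.6, D=e−e_prev=-2.6; u=3/2·(-2.6)+5/4·(-4.6)+5/4·(-2.6)=-12.9; next y=-3/10·0.6+1/4·(-12.9)=-3.405
n=3: y=-3.405, sp=-2, e=sp−y=1.405; I=-3.195, D=e−e_prev=4.005; u=3/2·1.405+5/4·(-3.195)+5/4·4.005=3.12; next y=-3/10·(-3.405)+1/4·3.12=1.8015
n=4: y=1.8015, sp=-2, e=sp−y=-3.8015; I=-6.9965, D=e−e_prev=-5.2065; u=3/2·(-3.8015)+5/4·(-6.9965)+5/4·(-5.2065)=-20.956; next y=-3/10·1.8015+1/4·(-20.956)=-5.77945
n=5: y=-5.77945, sp=-2, e=sp−y=3.77945; I=-3.21705, D=e−e_prev=7.58095; u=3/2·3.77945+5/4·(-3.21705)+5/4·7.58095=11.12405; next y=-3/10·(-5.77945)+1/4·11.12405≈4.514848
n=6: y≈4.514848, sp=-2, e=sp−y≈-6.514848; I≈-9.731898, D=e−e_prev≈-10.294298; u=3/2·(-6.514848)+5/4·(-9.731898)+5/4·(-10.294298)≈-34.805015; next y=-3/10·4.514848+1/4·(-34.805015)≈-10.055708
n=7: y=-10.055708, sp=-2, e=sp−y=8.055708; I≈-1.676190, D=e−e_prev≈14.570556; u=3/2·8.055708+5/4·(-1.676190)+5/4·14.570556≈28.201520; next y=-3/10·(-10.055708)+1/4·28.201520≈10.067092
n=8: y≈10.067092, sp=-2, e=sp−y≈-12.067092; I≈-13.743282, D=e−e_prev≈-20.122800; u=3/2·(-12.067092)+5/4·(-13.743282)+5/4·(-20.122800)≈-60.433241; next y=-3/10·10.067092+1/4·(-60.433241)≈-18.128438

0 -2 -8.000 0.000
1 -2 0.000 -2.000
2 -2 -12.900 0.600
3 -2 3.120 -3.405
4 -2 -20.956 1.802
5 -2 11.124 -5.779
6 -2 -34.805 4.515
7 -2 28.202 -10.056
8 -2 -60.433 10.067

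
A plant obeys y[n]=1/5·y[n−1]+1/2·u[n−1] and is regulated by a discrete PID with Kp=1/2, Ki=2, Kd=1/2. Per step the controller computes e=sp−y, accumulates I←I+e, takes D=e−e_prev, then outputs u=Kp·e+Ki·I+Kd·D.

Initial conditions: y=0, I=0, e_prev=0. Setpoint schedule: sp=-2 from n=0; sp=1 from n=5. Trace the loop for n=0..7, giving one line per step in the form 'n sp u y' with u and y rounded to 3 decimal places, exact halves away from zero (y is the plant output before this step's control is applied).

(exact arithmetic carried between steps; '≈' marks a value shown rounded to 6 d.p. or computed from one; I and e_prev carry over from the previous line; the table rounds u and y to 3 d.p., halves away from zero)
n=0: y=0, sp=-2, e=sp−y=-2; I=-2, D=e−e_prev=-2; u=1/2·(-2)+2·(-2)+1/2·(-2)=-6; next y=1/5·0+1/2·(-6)=-3
n=1: y=-3, sp=-2, e=sp−y=1; I=-1, D=e−e_prev=3; u=1/2·1+2·(-1)+1/2·3=0; next y=1/5·(-3)+1/2·0=-0.6
n=2: y=-0.6, sp=-2, e=sp−y=-1.4; I=-2.4, D=e−e_prev=-2.4; u=1/2·(-1.4)+2·(-2.4)+1/2·(-2.4)=-6.7; next y=1/5·(-0.6)+1/2·(-6.7)=-3.47
n=3: y=-3.47, sp=-2, e=sp−y=1.47; I=-0.93, D=e−e_prev=2.87; u=1/2·1.47+2·(-0.93)+1/2·2.87=0.31; next y=1/5·(-3.47)+1/2·0.31=-0.539
n=4: y=-0.539, sp=-2, e=sp−y=-1.461; I=-2.391, D=e−e_prev=-2.931; u=1/2·(-1.461)+2·(-2.391)+1/2·(-2.931)=-6.978; next y=1/5·(-0.539)+1/2·(-6.978)=-3.5968
n=5: y=-3.5968, sp=1, e=sp−y=4.5968; I=2.2058, D=e−e_prev=6.0578; u=1/2·4.5968+2·2.2058+1/2·6.0578=9.7389; next y=1/5·(-3.5968)+1/2·9.7389=4.15009
n=6: y=4.15009, sp=1, e=sp−y=-3.15009; I=-0.94429, D=e−e_prev=-7.74689; u=1/2·(-3.15009)+2·(-0.94429)+1/2·(-7.74689)=-7.33707; next y=1/5·4.15009+1/2·(-7.33707)=-2.838517
n=7: y=-2.838517, sp=1, e=sp−y=3.838517; I=2.894227, D=e−e_prev=6.988607; u=1/2·3.838517+2·2.894227+1/2·6.988607=11.202016; next y=1/5·(-2.838517)+1/2·11.202016≈5.033305

0 -2 -6.000 0.000
1 -2 0.000 -3.000
2 -2 -6.700 -0.600
3 -2 0.310 -3.470
4 -2 -6.978 -0.539
5 1 9.739 -3.597
6 1 -7.337 4.150
7 1 11.202 -2.839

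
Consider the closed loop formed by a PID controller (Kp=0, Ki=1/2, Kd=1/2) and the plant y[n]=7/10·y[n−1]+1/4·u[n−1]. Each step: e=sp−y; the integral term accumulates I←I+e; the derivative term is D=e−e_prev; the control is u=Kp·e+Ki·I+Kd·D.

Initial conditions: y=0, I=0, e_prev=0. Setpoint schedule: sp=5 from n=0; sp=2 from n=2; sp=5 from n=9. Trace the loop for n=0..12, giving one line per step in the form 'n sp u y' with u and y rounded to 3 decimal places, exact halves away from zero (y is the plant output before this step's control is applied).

(exact arithmetic carried between steps; '≈' marks a value shown rounded to 6 d.p. or computed from one; I and e_prev carry over from the previous line; the table rounds u and y to 3 d.p., halves away from zero)
n=0: y=0, sp=5, e=sp−y=5; I=5, D=e−e_prev=5; u=0·5+1/2·5+1/2·5=5; next y=7/10·0+1/4·5=1.25
n=1: y=1.25, sp=5, e=sp−y=3.75; I=8.75, D=e−e_prev=-1.25; u=0·3.75+1/2·8.75+1/2·(-1.25)=3.75; next y=7/10·1.25+1/4·3.75=1.8125
n=2: y=1.8125, sp=2, e=sp−y=0.1875; I=8.9375, D=e−e_prev=-3.5625; u=0·0.1875+1/2·8.9375+1/2·(-3.5625)=2.6875; next y=7/10·1.8125+1/4·2.6875=1.940625
n=3: y=1.940625, sp=2, e=sp−y=0.059375; I=8.996875, D=e−e_prev=-0.128125; u=0·0.059375+1/2·8.996875+1/2·(-0.128125)=4.434375; next y=7/10·1.940625+1/4·4.434375≈2.467031
n=4: y≈2.467031, sp=2, e=sp−y≈-0.467031; I≈8.529844, D=e−e_prev≈-0.526406; u=0·(-0.467031)+1/2·8.529844+1/2·(-0.526406)≈4.001719; next y=7/10·2.467031+1/4·4.001719≈2.727352
n=5: y≈2.727352, sp=2, e=sp−y≈-0.727352; I≈7.802492, D=e−e_prev≈-0.260320; u=0·(-0.727352)+1/2·7.802492+1/2·(-0.260320)≈3.771086; next y=7/10·2.727352+1/4·3.771086≈2.851918
n=6: y≈2.851918, sp=2, e=sp−y≈-0.851918; I≈6.950575, D=e−e_prev≈-0.124566; u=0·(-0.851918)+1/2·6.950575+1/2·(-0.124566)≈3.413004; next y=7/10·2.851918+1/4·3.413004≈2.849593
n=7: y≈2.849593, sp=2, e=sp−y≈-0.849593; I≈6.100981, D=e−e_prev≈0.002324; u=0·(-0.849593)+1/2·6.100981+1/2·0.002324≈3.051653; next y=7/10·2.849593+1/4·3.051653≈2.757629
n=8: y≈2.757629, sp=2, e=sp−y≈-0.757629; I≈5.343353, D=e−e_prev≈0.091965; u=0·(-0.757629)+1/2·5.343353+1/2·0.091965≈2.717659; next y=7/10·2.757629+1/4·2.717659≈2.609755
n=9: y≈2.609755, sp=5, e=sp−y≈2.390245; I≈7.733598, D=e−e_prev≈3.147874; u=0·2.390245+1/2·7.733598+1/2·3.147874≈5.440736; next y=7/10·2.609755+1/4·5.440736≈3.187012
n=10: y≈3.187012, sp=5, e=sp−y≈1.812988; I≈9.546586, D=e−e_prev≈-0.577258; u=0·1.812988+1/2·9.546586+1/2·(-0.577258)≈4.484664; next y=7/10·3.187012+1/4·4.484664≈3.352075
n=11: y≈3.352075, sp=5, e=sp−y≈1.647925; I≈11.194511, D=e−e_prev≈-0.165062; u=0·1.647925+1/2·11.194511+1/2·(-0.165062)≈5.514724; next y=7/10·3.352075+1/4·5.514724≈3.725133
n=12: y≈3.725133, sp=5, e=sp−y≈1.274867; I≈12.469378, D=e−e_prev≈-0.373059; u=0·1.274867+1/2·12.469378+1/2·(-0.373059)≈6.048160; next y=7/10·3.725133+1/4·6.048160≈4.119633

0 5 5.000 0.000
1 5 3.750 1.250
2 2 2.688 1.813
3 2 4.434 1.941
4 2 4.002 2.467
5 2 3.771 2.727
6 2 3.413 2.852
7 2 3.052 2.850
8 2 2.718 2.758
9 5 5.441 2.610
10 5 4.485 3.187
11 5 5.515 3.352
12 5 6.048 3.725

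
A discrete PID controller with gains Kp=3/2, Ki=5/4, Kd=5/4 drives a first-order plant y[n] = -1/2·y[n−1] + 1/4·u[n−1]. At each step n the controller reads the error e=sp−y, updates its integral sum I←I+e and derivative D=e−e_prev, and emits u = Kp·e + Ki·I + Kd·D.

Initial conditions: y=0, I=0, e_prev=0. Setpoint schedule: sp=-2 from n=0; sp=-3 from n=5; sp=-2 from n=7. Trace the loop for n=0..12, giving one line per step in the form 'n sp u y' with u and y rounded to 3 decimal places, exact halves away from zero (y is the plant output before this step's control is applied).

0 -2 -8.000 0.000
1 -2 0.000 -2.000
2 -2 -14.500 1.000
3 -2 6.000 -4.125
4 -2 -28.500 3.563
5 -3 20.031 -8.906
6 -3 -60.391 9.461
7 -2 68.148 -19.828
8 -2 -134.545 26.951
9 -2 183.992 -47.112
10 -2 -318.860 69.554
11 -2 473.714 -114.492
12 -2 -776.394 175.674

(exact arithmetic carried between steps; '≈' marks a value shown rounded to 6 d.p. or computed from one; I and e_prev carry over from the previous line; the table rounds u and y to 3 d.p., halves away from zero)
n=0: y=0, sp=-2, e=sp−y=-2; I=-2, D=e−e_prev=-2; u=3/2·(-2)+5/4·(-2)+5/4·(-2)=-8; next y=-1/2·0+1/4·(-8)=-2
n=1: y=-2, sp=-2, e=sp−y=0; I=-2, D=e−e_prev=2; u=3/2·0+5/4·(-2)+5/4·2=0; next y=-1/2·(-2)+1/4·0=1
n=2: y=1, sp=-2, e=sp−y=-3; I=-5, D=e−e_prev=-3; u=3/2·(-3)+5/4·(-5)+5/4·(-3)=-14.5; next y=-1/2·1+1/4·(-14.5)=-4.125
n=3: y=-4.125, sp=-2, e=sp−y=2.125; I=-2.875, D=e−e_prev=5.125; u=3/2·2.125+5/4·(-2.875)+5/4·5.125=6; next y=-1/2·(-4.125)+1/4·6=3.5625
n=4: y=3.5625, sp=-2, e=sp−y=-5.5625; I=-8.4375, D=e−e_prev=-7.6875; u=3/2·(-5.5625)+5/4·(-8.4375)+5/4·(-7.6875)=-28.5; next y=-1/2·3.5625+1/4·(-28.5)=-8.90625
n=5: y=-8.90625, sp=-3, e=sp−y=5.90625; I=-2.53125, D=e−e_prev=11.46875; u=3/2·5.90625+5/4·(-2.53125)+5/4·11.46875=20.03125; next y=-1/2·(-8.90625)+1/4·20.03125≈9.460938
n=6: y≈9.460938, sp=-3, e=sp−y≈-12.460938; I≈-14.992188, D=e−e_prev≈-18.367188; u=3/2·(-12.460938)+5/4·(-14.992188)+5/4·(-18.367188)≈-60.390625; next y=-1/2·9.460938+1/4·(-60.390625)≈-19.828125
n=7: y=-19.828125, sp=-2, e=sp−y=17.828125; I≈2.835938, D=e−e_prev≈30.289063; u=3/2·17.828125+5/4·2.835938+5/4·30.289063≈68.148438; next y=-1/2·(-19.828125)+1/4·68.148438≈26.951172
n=8: y≈26.951172, sp=-2, e=sp−y≈-28.951172; I≈-26.115234, D=e−e_prev≈-46.779297; u=3/2·(-28.951172)+5/4·(-26.115234)+5/4·(-46.779297)≈-134.544922; next y=-1/2·26.951172+1/4·(-134.544922)≈-47.111816
n=9: y≈-47.111816, sp=-2, e=sp−y≈45.111816; I≈18.996582, D=e−e_prev≈74.062988; u=3/2·45.111816+5/4·18.996582+5/4·74.062988≈183.992188; next y=-1/2·(-47.111816)+1/4·183.992188≈69.553955
n=10: y≈69.553955, sp=-2, e=sp−y≈-71.553955; I≈-52.557373, D=e−e_prev≈-116.665771; u=3/2·(-71.553955)+5/4·(-52.557373)+5/4·(-116.665771)≈-318.859863; next y=-1/2·69.553955+1/4·(-318.859863)≈-114.491943
n=11: y≈-114.491943, sp=-2, e=sp−y≈112.491943; I≈59.934570, D=e−e_prev≈184.045898; u=3/2·112.491943+5/4·59.934570+5/4·184.045898≈473.713501; next y=-1/2·(-114.491943)+1/4·473.713501≈175.674347
n=12: y≈175.674347, sp=-2, e=sp−y≈-177.674347; I≈-117.739777, D=e−e_prev≈-290.166290; u=3/2·(-177.674347)+5/4·(-117.739777)+5/4·(-290.166290)≈-776.394104; next y=-1/2·175.674347+1/4·(-776.394104)≈-281.935699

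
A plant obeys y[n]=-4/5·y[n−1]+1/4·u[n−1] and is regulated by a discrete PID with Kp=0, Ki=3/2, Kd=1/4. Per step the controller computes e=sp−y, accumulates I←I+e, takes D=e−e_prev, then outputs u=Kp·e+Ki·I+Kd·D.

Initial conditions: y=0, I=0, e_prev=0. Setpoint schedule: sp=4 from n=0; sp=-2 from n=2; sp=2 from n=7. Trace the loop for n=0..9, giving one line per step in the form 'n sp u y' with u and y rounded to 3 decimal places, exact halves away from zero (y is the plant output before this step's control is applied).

(exact arithmetic carried between steps; '≈' marks a value shown rounded to 6 d.p. or computed from one; I and e_prev carry over from the previous line; the table rounds u and y to 3 d.p., halves away from zero)
n=0: y=0, sp=4, e=sp−y=4; I=4, D=e−e_prev=4; u=0·4+3/2·4+1/4·4=7; next y=-4/5·0+1/4·7=1.75
n=1: y=1.75, sp=4, e=sp−y=2.25; I=6.25, D=e−e_prev=-1.75; u=0·2.25+3/2·6.25+1/4·(-1.75)=8.9375; next y=-4/5·1.75+1/4·8.9375=0.834375
n=2: y=0.834375, sp=-2, e=sp−y=-2.834375; I=3.415625, D=e−e_prev=-5.084375; u=0·(-2.834375)+3/2·3.415625+1/4·(-5.084375)≈3.852344; next y=-4/5·0.834375+1/4·3.852344≈0.295586
n=3: y≈0.295586, sp=-2, e=sp−y≈-2.295586; I≈1.120039, D=e−e_prev≈0.538789; u=0·(-2.295586)+3/2·1.120039+1/4·0.538789≈1.814756; next y=-4/5·0.295586+1/4·1.814756≈0.217220
n=4: y≈0.217220, sp=-2, e=sp−y≈-2.217220; I≈-1.097181, D=e−e_prev≈0.078366; u=0·(-2.217220)+3/2·(-1.097181)+1/4·0.078366≈-1.626180; next y=-4/5·0.217220+1/4·(-1.626180)≈-0.580321
n=5: y≈-0.580321, sp=-2, e=sp−y≈-1.419679; I≈-2.516860, D=e−e_prev≈0.797541; u=0·(-1.419679)+3/2·(-2.516860)+1/4·0.797541≈-3.575904; next y=-4/5·(-0.580321)+1/4·(-3.575904)≈-0.429719
n=6: y≈-0.429719, sp=-2, e=sp−y≈-1.570281; I≈-4.087141, D=e−e_prev≈-0.150602; u=0·(-1.570281)+3/2·(-4.087141)+1/4·(-0.150602)≈-6.168362; next y=-4/5·(-0.429719)+1/4·(-6.168362)≈-1.198315
n=7: y≈-1.198315, sp=2, e=sp−y≈3.198315; I≈-0.888826, D=e−e_prev≈4.768596; u=0·3.198315+3/2·(-0.888826)+1/4·4.768596≈-0.141089; next y=-4/5·(-1.198315)+1/4·(-0.141089)≈0.923380
n=8: y≈0.923380, sp=2, e=sp−y≈1.076620; I≈0.187795, D=e−e_prev≈-2.121695; u=0·1.076620+3/2·0.187795+1/4·(-2.121695)≈-0.248732; next y=-4/5·0.923380+1/4·(-0.248732)≈-0.800887
n=9: y≈-0.800887, sp=2, e=sp−y≈2.800887; I≈2.988681, D=e−e_prev≈1.724266; u=0·2.800887+3/2·2.988681+1/4·1.724266≈4.914089; next y=-4/5·(-0.800887)+1/4·4.914089≈1.869232

0 4 7.000 0.000
1 4 8.938 1.750
2 -2 3.852 0.834
3 -2 1.815 0.296
4 -2 -1.626 0.217
5 -2 -3.576 -0.580
6 -2 -6.168 -0.430
7 2 -0.141 -1.198
8 2 -0.249 0.923
9 2 4.914 -0.801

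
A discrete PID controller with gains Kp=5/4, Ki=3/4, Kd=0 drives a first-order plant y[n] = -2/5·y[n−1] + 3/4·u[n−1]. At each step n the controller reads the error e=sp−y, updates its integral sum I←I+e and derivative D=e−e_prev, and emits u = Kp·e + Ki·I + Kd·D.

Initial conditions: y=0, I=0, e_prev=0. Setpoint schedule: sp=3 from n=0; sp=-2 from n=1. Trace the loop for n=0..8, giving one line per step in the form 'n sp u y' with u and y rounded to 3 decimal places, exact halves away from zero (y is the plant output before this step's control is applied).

(exact arithmetic carried between steps; '≈' marks a value shown rounded to 6 d.p. or computed from one; I and e_prev carry over from the previous line; the table rounds u and y to 3 d.p., halves away from zero)
n=0: y=0, sp=3, e=sp−y=3; I=3, D=e−e_prev=3; u=5/4·3+3/4·3+0·3=6; next y=-2/5·0+3/4·6=4.5
n=1: y=4.5, sp=-2, e=sp−y=-6.5; I=-3.5, D=e−e_prev=-9.5; u=5/4·(-6.5)+3/4·(-3.5)+0·(-9.5)=-10.75; next y=-2/5·4.5+3/4·(-10.75)=-9.8625
n=2: y=-9.8625, sp=-2, e=sp−y=7.8625; I=4.3625, D=e−e_prev=14.3625; u=5/4·7.8625+3/4·4.3625+0·14.3625=13.1; next y=-2/5·(-9.8625)+3/4·13.1=13.77
n=3: y=13.77, sp=-2, e=sp−y=-15.77; I=-11.4075, D=e−e_prev=-23.6325; u=5/4·(-15.77)+3/4·(-11.4075)+0·(-23.6325)=-28.268125; next y=-2/5·13.77+3/4·(-28.268125)≈-26.709094
n=4: y≈-26.709094, sp=-2, e=sp−y≈24.709094; I≈13.301594, D=e−e_prev≈40.479094; u=5/4·24.709094+3/4·13.301594+0·40.479094≈40.862563; next y=-2/5·(-26.709094)+3/4·40.862563≈41.330559
n=5: y≈41.330559, sp=-2, e=sp−y≈-43.330559; I≈-30.028966, D=e−e_prev≈-68.039653; u=5/4·(-43.330559)+3/4·(-30.028966)+0·(-68.039653)≈-76.684923; next y=-2/5·41.330559+3/4·(-76.684923)≈-74.045916
n=6: y≈-74.045916, sp=-2, e=sp−y≈72.045916; I≈42.016951, D=e−e_prev≈115.376476; u=5/4·72.045916+3/4·42.016951+0·115.376476≈121.570108; next y=-2/5·(-74.045916)+3/4·121.570108≈120.795948
n=7: y≈120.795948, sp=-2, e=sp−y≈-122.795948; I≈-80.778997, D=e−e_prev≈-194.841864; u=5/4·(-122.795948)+3/4·(-80.778997)+0·(-194.841864)≈-214.079183; next y=-2/5·120.795948+3/4·(-214.079183)≈-208.877766
n=8: y≈-208.877766, sp=-2, e=sp−y≈206.877766; I≈126.098769, D=e−e_prev≈329.673714; u=5/4·206.877766+3/4·126.098769+0·329.673714≈353.171284; next y=-2/5·(-208.877766)+3/4·353.171284≈348.429570

0 3 6.000 0.000
1 -2 -10.750 4.500
2 -2 13.100 -9.863
3 -2 -28.268 13.770
4 -2 40.863 -26.709
5 -2 -76.685 41.331
6 -2 121.570 -74.046
7 -2 -214.079 120.796
8 -2 353.171 -208.878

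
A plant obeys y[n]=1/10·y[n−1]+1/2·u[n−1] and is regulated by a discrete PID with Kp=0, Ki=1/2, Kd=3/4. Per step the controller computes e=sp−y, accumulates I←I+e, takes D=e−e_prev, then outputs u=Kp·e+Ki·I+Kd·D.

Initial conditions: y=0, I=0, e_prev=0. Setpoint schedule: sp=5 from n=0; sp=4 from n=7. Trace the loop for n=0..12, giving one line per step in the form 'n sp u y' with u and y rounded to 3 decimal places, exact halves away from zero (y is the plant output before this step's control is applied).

0 5 6.250 0.000
1 5 1.094 3.125
2 5 7.207 0.859
3 5 4.041 3.689
4 5 8.444 2.389
5 5 6.184 4.461
6 5 9.161 3.538
7 4 6.205 4.934
8 4 9.208 3.596
9 4 6.697 4.963
10 4 8.639 3.845
11 4 6.803 4.704
12 4 8.136 3.872

(exact arithmetic carried between steps; '≈' marks a value shown rounded to 6 d.p. or computed from one; I and e_prev carry over from the previous line; the table rounds u and y to 3 d.p., halves away from zero)
n=0: y=0, sp=5, e=sp−y=5; I=5, D=e−e_prev=5; u=0·5+1/2·5+3/4·5=6.25; next y=1/10·0+1/2·6.25=3.125
n=1: y=3.125, sp=5, e=sp−y=1.875; I=6.875, D=e−e_prev=-3.125; u=0·1.875+1/2·6.875+3/4·(-3.125)=1.09375; next y=1/10·3.125+1/2·1.09375=0.859375
n=2: y=0.859375, sp=5, e=sp−y=4.140625; I=11.015625, D=e−e_prev=2.265625; u=0·4.140625+1/2·11.015625+3/4·2.265625≈7.207031; next y=1/10·0.859375+1/2·7.207031≈3.689453
n=3: y≈3.689453, sp=5, e=sp−y≈1.310547; I≈12.326172, D=e−e_prev≈-2.830078; u=0·1.310547+1/2·12.326172+3/4·(-2.830078)≈4.040527; next y=1/10·3.689453+1/2·4.040527≈2.389209
n=4: y≈2.389209, sp=5, e=sp−y≈2.610791; I≈14.936963, D=e−e_prev≈1.300244; u=0·2.610791+1/2·14.936963+3/4·1.300244≈8.443665; next y=1/10·2.389209+1/2·8.443665≈4.460753
n=5: y≈4.460753, sp=5, e=sp−y≈0.539247; I≈15.476210, D=e−e_prev≈-2.071544; u=0·0.539247+1/2·15.476210+3/4·(-2.071544)≈6.184447; next y=1/10·4.460753+1/2·6.184447≈3.538299
n=6: y≈3.538299, sp=5, e=sp−y≈1.461701; I≈16.937911, D=e−e_prev≈0.922454; u=0·1.461701+1/2·16.937911+3/4·0.922454≈9.160796; next y=1/10·3.538299+1/2·9.160796≈4.934228
n=7: y≈4.934228, sp=4, e=sp−y≈-0.934228; I≈16.003683, D=e−e_prev≈-2.395929; u=0·(-0.934228)+1/2·16.003683+3/4·(-2.395929)≈6.204894; next y=1/10·4.934228+1/2·6.204894≈3.595870
n=8: y≈3.595870, sp=4, e=sp−y≈0.404130; I≈16.407813, D=e−e_prev≈1.338358; u=0·0.404130+1/2·16.407813+3/4·1.338358≈9.207675; next y=1/10·3.595870+1/2·9.207675≈4.963425
n=9: y≈4.963425, sp=4, e=sp−y≈-0.963425; I≈15.444388, D=e−e_prev≈-1.367554; u=0·(-0.963425)+1/2·15.444388+3/4·(-1.367554)≈6.696528; next y=1/10·4.963425+1/2·6.696528≈3.844607
n=10: y≈3.844607, sp=4, e=sp−y≈0.155393; I≈15.599782, D=e−e_prev≈1.118818; u=0·0.155393+1/2·15.599782+3/4·1.118818≈8.639004; next y=1/10·3.844607+1/2·8.639004≈4.703963
n=11: y≈4.703963, sp=4, e=sp−y≈-0.703963; I≈14.895819, D=e−e_prev≈-0.859356; u=0·(-0.703963)+1/2·14.895819+3/4·(-0.859356)≈6.803392; next y=1/10·4.703963+1/2·6.803392≈3.872092
n=12: y≈3.872092, sp=4, e=sp−y≈0.127908; I≈15.023727, D=e−e_prev≈0.831870; u=0·0.127908+1/2·15.023727+3/4·0.831870≈8.135766; next y=1/10·3.872092+1/2·8.135766≈4.455092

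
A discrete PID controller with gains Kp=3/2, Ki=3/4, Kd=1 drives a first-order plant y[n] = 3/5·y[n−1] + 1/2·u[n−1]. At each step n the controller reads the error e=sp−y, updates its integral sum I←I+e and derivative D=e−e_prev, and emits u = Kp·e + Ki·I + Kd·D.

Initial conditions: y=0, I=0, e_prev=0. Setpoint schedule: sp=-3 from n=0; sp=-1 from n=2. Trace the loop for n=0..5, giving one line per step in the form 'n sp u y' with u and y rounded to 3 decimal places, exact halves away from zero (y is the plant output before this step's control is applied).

0 -3 -9.750 0.000
1 -3 6.844 -4.875
2 -1 -7.584 0.497
3 -1 7.635 -3.494
4 -1 -11.434 1.721
5 -1 12.558 -4.684

(exact arithmetic carried between steps; '≈' marks a value shown rounded to 6 d.p. or computed from one; I and e_prev carry over from the previous line; the table rounds u and y to 3 d.p., halves away from zero)
n=0: y=0, sp=-3, e=sp−y=-3; I=-3, D=e−e_prev=-3; u=3/2·(-3)+3/4·(-3)+1·(-3)=-9.75; next y=3/5·0+1/2·(-9.75)=-4.875
n=1: y=-4.875, sp=-3, e=sp−y=1.875; I=-1.125, D=e−e_prev=4.875; u=3/2·1.875+3/4·(-1.125)+1·4.875=6.84375; next y=3/5·(-4.875)+1/2·6.84375=0.496875
n=2: y=0.496875, sp=-1, e=sp−y=-1.496875; I=-2.621875, D=e−e_prev=-3.371875; u=3/2·(-1.496875)+3/4·(-2.621875)+1·(-3.371875)≈-7.583594; next y=3/5·0.496875+1/2·(-7.583594)≈-3.493672
n=3: y≈-3.493672, sp=-1, e=sp−y≈2.493672; I≈-0.128203, D=e−e_prev≈3.990547; u=3/2·2.493672+3/4·(-0.128203)+1·3.990547≈7.634902; next y=3/5·(-3.493672)+1/2·7.634902≈1.721248
n=4: y≈1.721248, sp=-1, e=sp−y≈-2.721248; I≈-2.849451, D=e−e_prev≈-5.214920; u=3/2·(-2.721248)+3/4·(-2.849451)+1·(-5.214920)≈-11.433880; next y=3/5·1.721248+1/2·(-11.433880)≈-4.684191
n=5: y≈-4.684191, sp=-1, e=sp−y≈3.684191; I≈0.834740, D=e−e_prev≈6.405439; u=3/2·3.684191+3/4·0.834740+1·6.405439≈12.557782; next y=3/5·(-4.684191)+1/2·12.557782≈3.468376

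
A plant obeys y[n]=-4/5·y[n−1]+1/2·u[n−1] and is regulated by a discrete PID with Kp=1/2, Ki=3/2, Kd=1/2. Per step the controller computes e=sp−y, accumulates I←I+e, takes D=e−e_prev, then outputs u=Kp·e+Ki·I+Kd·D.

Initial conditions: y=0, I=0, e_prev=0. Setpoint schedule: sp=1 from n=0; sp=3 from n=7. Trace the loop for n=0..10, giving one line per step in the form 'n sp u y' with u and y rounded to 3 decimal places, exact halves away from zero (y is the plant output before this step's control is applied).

0 1 2.500 0.000
1 1 0.375 1.250
2 1 5.781 -0.813
3 1 -3.414 3.541
4 1 15.152 -4.540
5 1 -19.947 11.208
6 1 47.983 -18.939
7 3 -77.387 39.143
8 3 169.317 -70.008
9 3 -302.429 140.665
10 3 607.440 -263.747

(exact arithmetic carried between steps; '≈' marks a value shown rounded to 6 d.p. or computed from one; I and e_prev carry over from the previous line; the table rounds u and y to 3 d.p., halves away from zero)
n=0: y=0, sp=1, e=sp−y=1; I=1, D=e−e_prev=1; u=1/2·1+3/2·1+1/2·1=2.5; next y=-4/5·0+1/2·2.5=1.25
n=1: y=1.25, sp=1, e=sp−y=-0.25; I=0.75, D=e−e_prev=-1.25; u=1/2·(-0.25)+3/2·0.75+1/2·(-1.25)=0.375; next y=-4/5·1.25+1/2·0.375=-0.8125
n=2: y=-0.8125, sp=1, e=sp−y=1.8125; I=2.5625, D=e−e_prev=2.0625; u=1/2·1.8125+3/2·2.5625+1/2·2.0625=5.78125; next y=-4/5·(-0.8125)+1/2·5.78125=3.540625
n=3: y=3.540625, sp=1, e=sp−y=-2.540625; I=0.021875, D=e−e_prev=-4.353125; u=1/2·(-2.540625)+3/2·0.021875+1/2·(-4.353125)≈-3.414063; next y=-4/5·3.540625+1/2·(-3.414063)≈-4.539531
n=4: y≈-4.539531, sp=1, e=sp−y≈5.539531; I≈5.561406, D=e−e_prev≈8.080156; u=1/2·5.539531+3/2·5.561406+1/2·8.080156≈15.151953; next y=-4/5·(-4.539531)+1/2·15.151953≈11.207602
n=5: y≈11.207602, sp=1, e=sp−y≈-10.207602; I≈-4.646195, D=e−e_prev≈-15.747133; u=1/2·(-10.207602)+3/2·(-4.646195)+1/2·(-15.747133)≈-19.946660; next y=-4/5·11.207602+1/2·(-19.946660)≈-18.939411
n=6: y≈-18.939411, sp=1, e=sp−y≈19.939411; I≈15.293216, D=e−e_prev≈30.147013; u=1/2·19.939411+3/2·15.293216+1/2·30.147013≈47.983036; next y=-4/5·(-18.939411)+1/2·47.983036≈39.143047
n=7: y≈39.143047, sp=3, e=sp−y≈-36.143047; I≈-20.849831, D=e−e_prev≈-56.082458; u=1/2·(-36.143047)+3/2·(-20.849831)+1/2·(-56.082458)≈-77.387499; next y=-4/5·39.143047+1/2·(-77.387499)≈-70.008187
n=8: y≈-70.008187, sp=3, e=sp−y≈73.008187; I≈52.158356, D=e−e_prev≈109.151235; u=1/2·73.008187+3/2·52.158356+1/2·109.151235≈169.317245; next y=-4/5·(-70.008187)+1/2·169.317245≈140.665173
n=9: y≈140.665173, sp=3, e=sp−y≈-137.665173; I≈-85.506816, D=e−e_prev≈-210.673360; u=1/2·(-137.665173)+3/2·(-85.506816)+1/2·(-210.673360)≈-302.429491; next y=-4/5·140.665173+1/2·(-302.429491)≈-263.746884
n=10: y≈-263.746884, sp=3, e=sp−y≈266.746884; I≈181.240067, D=e−e_prev≈404.412056; u=1/2·266.746884+3/2·181.240067+1/2·404.412056≈607.439571; next y=-4/5·(-263.746884)+1/2·607.439571≈514.717292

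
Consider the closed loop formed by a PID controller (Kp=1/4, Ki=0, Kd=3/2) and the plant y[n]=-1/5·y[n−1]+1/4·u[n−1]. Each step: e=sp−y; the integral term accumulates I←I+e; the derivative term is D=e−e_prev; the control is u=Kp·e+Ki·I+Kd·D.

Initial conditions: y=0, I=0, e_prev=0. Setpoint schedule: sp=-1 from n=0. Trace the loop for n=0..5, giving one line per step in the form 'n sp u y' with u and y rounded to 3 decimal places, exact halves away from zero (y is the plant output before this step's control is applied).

0 -1 -1.750 0.000
1 -1 0.516 -0.438
2 -1 -1.285 0.216
3 -1 0.713 -0.365
4 -1 -1.236 0.251
5 -1 0.755 -0.359

(exact arithmetic carried between steps; '≈' marks a value shown rounded to 6 d.p. or computed from one; I and e_prev carry over from the previous line; the table rounds u and y to 3 d.p., halves away from zero)
n=0: y=0, sp=-1, e=sp−y=-1; I=-1, D=e−e_prev=-1; u=1/4·(-1)+0·(-1)+3/2·(-1)=-1.75; next y=-1/5·0+1/4·(-1.75)=-0.4375
n=1: y=-0.4375, sp=-1, e=sp−y=-0.5625; I=-1.5625, D=e−e_prev=0.4375; u=1/4·(-0.5625)+0·(-1.5625)+3/2·0.4375=0.515625; next y=-1/5·(-0.4375)+1/4·0.515625≈0.216406
n=2: y≈0.216406, sp=-1, e=sp−y≈-1.216406; I≈-2.778906, D=e−e_prev≈-0.653906; u=1/4·(-1.216406)+0·(-2.778906)+3/2·(-0.653906)≈-1.284961; next y=-1/5·0.216406+1/4·(-1.284961)≈-0.364521
n=3: y≈-0.364521, sp=-1, e=sp−y≈-0.635479; I≈-3.414385, D=e−e_prev≈0.580928; u=1/4·(-0.635479)+0·(-3.414385)+3/2·0.580928≈0.712522; next y=-1/5·(-0.364521)+1/4·0.712522≈0.251035
n=4: y≈0.251035, sp=-1, e=sp−y≈-1.251035; I≈-4.665420, D=e−e_prev≈-0.615556; u=1/4·(-1.251035)+0·(-4.665420)+3/2·(-0.615556)≈-1.236093; next y=-1/5·0.251035+1/4·(-1.236093)≈-0.359230
n=5: y≈-0.359230, sp=-1, e=sp−y≈-0.640770; I≈-5.306189, D=e−e_prev≈0.610265; u=1/4·(-0.640770)+0·(-5.306189)+3/2·0.610265≈0.755205; next y=-1/5·(-0.359230)+1/4·0.755205≈0.260647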